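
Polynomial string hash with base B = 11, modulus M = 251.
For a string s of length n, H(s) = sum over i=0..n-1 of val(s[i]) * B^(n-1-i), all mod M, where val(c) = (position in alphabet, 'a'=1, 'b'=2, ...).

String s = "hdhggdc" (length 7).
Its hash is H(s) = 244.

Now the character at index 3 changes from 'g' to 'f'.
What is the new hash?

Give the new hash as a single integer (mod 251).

Answer: 168

Derivation:
val('g') = 7, val('f') = 6
Position k = 3, exponent = n-1-k = 3
B^3 mod M = 11^3 mod 251 = 76
Delta = (6 - 7) * 76 mod 251 = 175
New hash = (244 + 175) mod 251 = 168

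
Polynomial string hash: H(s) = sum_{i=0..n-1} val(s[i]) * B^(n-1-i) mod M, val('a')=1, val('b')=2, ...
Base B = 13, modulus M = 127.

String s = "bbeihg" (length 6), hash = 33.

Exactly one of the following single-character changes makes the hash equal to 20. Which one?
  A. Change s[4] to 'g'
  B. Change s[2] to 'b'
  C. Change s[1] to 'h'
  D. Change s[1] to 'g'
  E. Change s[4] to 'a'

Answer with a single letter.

Answer: A

Derivation:
Option A: s[4]='h'->'g', delta=(7-8)*13^1 mod 127 = 114, hash=33+114 mod 127 = 20 <-- target
Option B: s[2]='e'->'b', delta=(2-5)*13^3 mod 127 = 13, hash=33+13 mod 127 = 46
Option C: s[1]='b'->'h', delta=(8-2)*13^4 mod 127 = 43, hash=33+43 mod 127 = 76
Option D: s[1]='b'->'g', delta=(7-2)*13^4 mod 127 = 57, hash=33+57 mod 127 = 90
Option E: s[4]='h'->'a', delta=(1-8)*13^1 mod 127 = 36, hash=33+36 mod 127 = 69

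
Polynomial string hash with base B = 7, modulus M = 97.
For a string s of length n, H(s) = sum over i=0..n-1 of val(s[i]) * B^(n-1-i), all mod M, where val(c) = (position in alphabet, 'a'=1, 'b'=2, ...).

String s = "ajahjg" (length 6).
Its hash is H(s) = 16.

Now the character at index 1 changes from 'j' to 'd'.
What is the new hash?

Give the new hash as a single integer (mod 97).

val('j') = 10, val('d') = 4
Position k = 1, exponent = n-1-k = 4
B^4 mod M = 7^4 mod 97 = 73
Delta = (4 - 10) * 73 mod 97 = 47
New hash = (16 + 47) mod 97 = 63

Answer: 63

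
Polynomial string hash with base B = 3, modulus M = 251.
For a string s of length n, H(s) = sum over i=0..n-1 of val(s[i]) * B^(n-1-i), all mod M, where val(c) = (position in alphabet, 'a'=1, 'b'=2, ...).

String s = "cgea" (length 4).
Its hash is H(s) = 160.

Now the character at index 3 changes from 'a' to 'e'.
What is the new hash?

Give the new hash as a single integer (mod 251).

Answer: 164

Derivation:
val('a') = 1, val('e') = 5
Position k = 3, exponent = n-1-k = 0
B^0 mod M = 3^0 mod 251 = 1
Delta = (5 - 1) * 1 mod 251 = 4
New hash = (160 + 4) mod 251 = 164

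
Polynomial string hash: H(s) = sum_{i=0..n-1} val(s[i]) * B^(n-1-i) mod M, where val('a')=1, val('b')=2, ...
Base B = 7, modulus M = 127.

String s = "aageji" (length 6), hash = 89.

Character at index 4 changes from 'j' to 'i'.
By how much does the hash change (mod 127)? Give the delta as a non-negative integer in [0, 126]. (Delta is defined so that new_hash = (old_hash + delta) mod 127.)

Delta formula: (val(new) - val(old)) * B^(n-1-k) mod M
  val('i') - val('j') = 9 - 10 = -1
  B^(n-1-k) = 7^1 mod 127 = 7
  Delta = -1 * 7 mod 127 = 120

Answer: 120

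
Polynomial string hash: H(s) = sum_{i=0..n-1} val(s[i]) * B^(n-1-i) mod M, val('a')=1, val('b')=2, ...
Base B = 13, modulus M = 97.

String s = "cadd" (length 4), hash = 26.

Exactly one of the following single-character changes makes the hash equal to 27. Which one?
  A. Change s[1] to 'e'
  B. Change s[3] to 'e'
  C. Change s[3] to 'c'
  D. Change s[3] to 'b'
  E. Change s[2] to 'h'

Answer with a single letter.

Answer: B

Derivation:
Option A: s[1]='a'->'e', delta=(5-1)*13^2 mod 97 = 94, hash=26+94 mod 97 = 23
Option B: s[3]='d'->'e', delta=(5-4)*13^0 mod 97 = 1, hash=26+1 mod 97 = 27 <-- target
Option C: s[3]='d'->'c', delta=(3-4)*13^0 mod 97 = 96, hash=26+96 mod 97 = 25
Option D: s[3]='d'->'b', delta=(2-4)*13^0 mod 97 = 95, hash=26+95 mod 97 = 24
Option E: s[2]='d'->'h', delta=(8-4)*13^1 mod 97 = 52, hash=26+52 mod 97 = 78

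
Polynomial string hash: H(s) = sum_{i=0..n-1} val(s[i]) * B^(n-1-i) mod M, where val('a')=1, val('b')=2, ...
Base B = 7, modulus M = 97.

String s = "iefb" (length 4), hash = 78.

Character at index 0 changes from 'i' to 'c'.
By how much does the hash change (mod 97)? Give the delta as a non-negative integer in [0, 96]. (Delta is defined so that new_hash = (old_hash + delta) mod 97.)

Answer: 76

Derivation:
Delta formula: (val(new) - val(old)) * B^(n-1-k) mod M
  val('c') - val('i') = 3 - 9 = -6
  B^(n-1-k) = 7^3 mod 97 = 52
  Delta = -6 * 52 mod 97 = 76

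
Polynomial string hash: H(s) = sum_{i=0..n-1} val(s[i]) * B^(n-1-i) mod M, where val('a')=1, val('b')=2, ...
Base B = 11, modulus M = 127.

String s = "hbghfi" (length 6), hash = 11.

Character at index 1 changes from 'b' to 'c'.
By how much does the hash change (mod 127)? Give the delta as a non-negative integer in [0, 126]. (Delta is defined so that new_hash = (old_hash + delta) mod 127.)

Answer: 36

Derivation:
Delta formula: (val(new) - val(old)) * B^(n-1-k) mod M
  val('c') - val('b') = 3 - 2 = 1
  B^(n-1-k) = 11^4 mod 127 = 36
  Delta = 1 * 36 mod 127 = 36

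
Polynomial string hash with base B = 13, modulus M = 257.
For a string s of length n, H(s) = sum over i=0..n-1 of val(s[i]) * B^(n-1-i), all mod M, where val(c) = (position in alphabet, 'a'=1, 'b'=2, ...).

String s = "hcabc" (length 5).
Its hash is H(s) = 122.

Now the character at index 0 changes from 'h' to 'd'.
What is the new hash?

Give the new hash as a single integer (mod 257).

val('h') = 8, val('d') = 4
Position k = 0, exponent = n-1-k = 4
B^4 mod M = 13^4 mod 257 = 34
Delta = (4 - 8) * 34 mod 257 = 121
New hash = (122 + 121) mod 257 = 243

Answer: 243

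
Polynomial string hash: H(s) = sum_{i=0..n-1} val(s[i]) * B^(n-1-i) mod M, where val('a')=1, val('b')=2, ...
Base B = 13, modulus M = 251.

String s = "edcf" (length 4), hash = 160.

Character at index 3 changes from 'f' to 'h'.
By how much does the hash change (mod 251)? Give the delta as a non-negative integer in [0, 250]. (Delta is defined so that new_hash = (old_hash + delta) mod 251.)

Delta formula: (val(new) - val(old)) * B^(n-1-k) mod M
  val('h') - val('f') = 8 - 6 = 2
  B^(n-1-k) = 13^0 mod 251 = 1
  Delta = 2 * 1 mod 251 = 2

Answer: 2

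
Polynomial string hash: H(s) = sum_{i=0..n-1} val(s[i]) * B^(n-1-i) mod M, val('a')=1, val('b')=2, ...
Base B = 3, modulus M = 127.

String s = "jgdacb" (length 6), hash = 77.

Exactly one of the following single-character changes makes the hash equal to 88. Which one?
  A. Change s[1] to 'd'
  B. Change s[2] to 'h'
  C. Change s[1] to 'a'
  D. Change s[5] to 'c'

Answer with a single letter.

Answer: A

Derivation:
Option A: s[1]='g'->'d', delta=(4-7)*3^4 mod 127 = 11, hash=77+11 mod 127 = 88 <-- target
Option B: s[2]='d'->'h', delta=(8-4)*3^3 mod 127 = 108, hash=77+108 mod 127 = 58
Option C: s[1]='g'->'a', delta=(1-7)*3^4 mod 127 = 22, hash=77+22 mod 127 = 99
Option D: s[5]='b'->'c', delta=(3-2)*3^0 mod 127 = 1, hash=77+1 mod 127 = 78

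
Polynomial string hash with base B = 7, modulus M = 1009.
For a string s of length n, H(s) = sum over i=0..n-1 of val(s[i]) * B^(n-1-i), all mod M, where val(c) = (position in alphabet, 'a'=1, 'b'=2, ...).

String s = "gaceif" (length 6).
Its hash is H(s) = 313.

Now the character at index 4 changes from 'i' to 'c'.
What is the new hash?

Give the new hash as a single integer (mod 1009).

val('i') = 9, val('c') = 3
Position k = 4, exponent = n-1-k = 1
B^1 mod M = 7^1 mod 1009 = 7
Delta = (3 - 9) * 7 mod 1009 = 967
New hash = (313 + 967) mod 1009 = 271

Answer: 271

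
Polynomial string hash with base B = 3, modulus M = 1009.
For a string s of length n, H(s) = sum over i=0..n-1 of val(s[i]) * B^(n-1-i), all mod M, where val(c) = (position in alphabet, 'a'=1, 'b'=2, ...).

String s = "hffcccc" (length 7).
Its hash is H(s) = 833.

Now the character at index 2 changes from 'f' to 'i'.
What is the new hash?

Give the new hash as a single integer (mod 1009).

Answer: 67

Derivation:
val('f') = 6, val('i') = 9
Position k = 2, exponent = n-1-k = 4
B^4 mod M = 3^4 mod 1009 = 81
Delta = (9 - 6) * 81 mod 1009 = 243
New hash = (833 + 243) mod 1009 = 67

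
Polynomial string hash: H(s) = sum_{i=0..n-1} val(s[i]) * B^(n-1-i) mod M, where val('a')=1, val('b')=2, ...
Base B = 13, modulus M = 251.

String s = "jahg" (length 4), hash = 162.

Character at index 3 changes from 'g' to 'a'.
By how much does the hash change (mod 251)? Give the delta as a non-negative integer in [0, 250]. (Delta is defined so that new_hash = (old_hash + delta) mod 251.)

Answer: 245

Derivation:
Delta formula: (val(new) - val(old)) * B^(n-1-k) mod M
  val('a') - val('g') = 1 - 7 = -6
  B^(n-1-k) = 13^0 mod 251 = 1
  Delta = -6 * 1 mod 251 = 245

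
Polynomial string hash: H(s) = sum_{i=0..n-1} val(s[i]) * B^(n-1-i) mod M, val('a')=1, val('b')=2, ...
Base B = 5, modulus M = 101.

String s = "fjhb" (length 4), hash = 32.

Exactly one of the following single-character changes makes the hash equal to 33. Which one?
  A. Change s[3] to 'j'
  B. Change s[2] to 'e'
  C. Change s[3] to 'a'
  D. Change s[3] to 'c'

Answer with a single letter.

Answer: D

Derivation:
Option A: s[3]='b'->'j', delta=(10-2)*5^0 mod 101 = 8, hash=32+8 mod 101 = 40
Option B: s[2]='h'->'e', delta=(5-8)*5^1 mod 101 = 86, hash=32+86 mod 101 = 17
Option C: s[3]='b'->'a', delta=(1-2)*5^0 mod 101 = 100, hash=32+100 mod 101 = 31
Option D: s[3]='b'->'c', delta=(3-2)*5^0 mod 101 = 1, hash=32+1 mod 101 = 33 <-- target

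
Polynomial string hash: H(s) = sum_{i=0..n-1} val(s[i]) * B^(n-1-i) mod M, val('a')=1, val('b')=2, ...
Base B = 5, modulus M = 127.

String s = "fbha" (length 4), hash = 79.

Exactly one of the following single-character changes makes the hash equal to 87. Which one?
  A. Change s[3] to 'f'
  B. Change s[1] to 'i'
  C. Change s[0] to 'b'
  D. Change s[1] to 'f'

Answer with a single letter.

Option A: s[3]='a'->'f', delta=(6-1)*5^0 mod 127 = 5, hash=79+5 mod 127 = 84
Option B: s[1]='b'->'i', delta=(9-2)*5^2 mod 127 = 48, hash=79+48 mod 127 = 0
Option C: s[0]='f'->'b', delta=(2-6)*5^3 mod 127 = 8, hash=79+8 mod 127 = 87 <-- target
Option D: s[1]='b'->'f', delta=(6-2)*5^2 mod 127 = 100, hash=79+100 mod 127 = 52

Answer: C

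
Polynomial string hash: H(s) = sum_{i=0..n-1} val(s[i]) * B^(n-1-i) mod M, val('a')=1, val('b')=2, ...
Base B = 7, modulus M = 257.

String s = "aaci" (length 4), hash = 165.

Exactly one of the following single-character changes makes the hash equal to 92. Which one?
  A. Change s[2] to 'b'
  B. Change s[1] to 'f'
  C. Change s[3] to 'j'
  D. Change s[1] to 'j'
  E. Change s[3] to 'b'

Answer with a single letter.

Option A: s[2]='c'->'b', delta=(2-3)*7^1 mod 257 = 250, hash=165+250 mod 257 = 158
Option B: s[1]='a'->'f', delta=(6-1)*7^2 mod 257 = 245, hash=165+245 mod 257 = 153
Option C: s[3]='i'->'j', delta=(10-9)*7^0 mod 257 = 1, hash=165+1 mod 257 = 166
Option D: s[1]='a'->'j', delta=(10-1)*7^2 mod 257 = 184, hash=165+184 mod 257 = 92 <-- target
Option E: s[3]='i'->'b', delta=(2-9)*7^0 mod 257 = 250, hash=165+250 mod 257 = 158

Answer: D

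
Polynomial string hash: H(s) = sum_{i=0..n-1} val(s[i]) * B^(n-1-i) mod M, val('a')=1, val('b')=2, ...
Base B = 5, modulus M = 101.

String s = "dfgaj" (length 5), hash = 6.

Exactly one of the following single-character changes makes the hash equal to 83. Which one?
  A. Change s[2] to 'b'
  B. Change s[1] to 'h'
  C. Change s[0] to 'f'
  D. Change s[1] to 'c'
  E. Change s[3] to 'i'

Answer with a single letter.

Option A: s[2]='g'->'b', delta=(2-7)*5^2 mod 101 = 77, hash=6+77 mod 101 = 83 <-- target
Option B: s[1]='f'->'h', delta=(8-6)*5^3 mod 101 = 48, hash=6+48 mod 101 = 54
Option C: s[0]='d'->'f', delta=(6-4)*5^4 mod 101 = 38, hash=6+38 mod 101 = 44
Option D: s[1]='f'->'c', delta=(3-6)*5^3 mod 101 = 29, hash=6+29 mod 101 = 35
Option E: s[3]='a'->'i', delta=(9-1)*5^1 mod 101 = 40, hash=6+40 mod 101 = 46

Answer: A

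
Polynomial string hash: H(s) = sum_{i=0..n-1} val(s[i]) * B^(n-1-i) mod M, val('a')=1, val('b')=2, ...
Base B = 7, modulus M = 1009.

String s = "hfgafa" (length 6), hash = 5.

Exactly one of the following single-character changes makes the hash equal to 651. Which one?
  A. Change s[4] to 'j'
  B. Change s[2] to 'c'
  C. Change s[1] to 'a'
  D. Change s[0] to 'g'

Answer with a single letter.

Answer: B

Derivation:
Option A: s[4]='f'->'j', delta=(10-6)*7^1 mod 1009 = 28, hash=5+28 mod 1009 = 33
Option B: s[2]='g'->'c', delta=(3-7)*7^3 mod 1009 = 646, hash=5+646 mod 1009 = 651 <-- target
Option C: s[1]='f'->'a', delta=(1-6)*7^4 mod 1009 = 103, hash=5+103 mod 1009 = 108
Option D: s[0]='h'->'g', delta=(7-8)*7^5 mod 1009 = 346, hash=5+346 mod 1009 = 351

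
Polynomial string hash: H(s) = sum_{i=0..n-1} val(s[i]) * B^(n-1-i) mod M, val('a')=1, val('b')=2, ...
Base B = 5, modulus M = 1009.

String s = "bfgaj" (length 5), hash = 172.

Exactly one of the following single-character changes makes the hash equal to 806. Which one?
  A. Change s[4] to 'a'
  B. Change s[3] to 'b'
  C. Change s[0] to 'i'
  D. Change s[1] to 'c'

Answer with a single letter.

Option A: s[4]='j'->'a', delta=(1-10)*5^0 mod 1009 = 1000, hash=172+1000 mod 1009 = 163
Option B: s[3]='a'->'b', delta=(2-1)*5^1 mod 1009 = 5, hash=172+5 mod 1009 = 177
Option C: s[0]='b'->'i', delta=(9-2)*5^4 mod 1009 = 339, hash=172+339 mod 1009 = 511
Option D: s[1]='f'->'c', delta=(3-6)*5^3 mod 1009 = 634, hash=172+634 mod 1009 = 806 <-- target

Answer: D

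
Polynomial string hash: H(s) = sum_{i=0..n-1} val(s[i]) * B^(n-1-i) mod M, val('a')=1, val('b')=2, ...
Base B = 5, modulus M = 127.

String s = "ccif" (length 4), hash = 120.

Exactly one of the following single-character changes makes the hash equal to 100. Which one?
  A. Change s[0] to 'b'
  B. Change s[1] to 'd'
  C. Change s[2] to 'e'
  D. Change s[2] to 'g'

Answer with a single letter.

Option A: s[0]='c'->'b', delta=(2-3)*5^3 mod 127 = 2, hash=120+2 mod 127 = 122
Option B: s[1]='c'->'d', delta=(4-3)*5^2 mod 127 = 25, hash=120+25 mod 127 = 18
Option C: s[2]='i'->'e', delta=(5-9)*5^1 mod 127 = 107, hash=120+107 mod 127 = 100 <-- target
Option D: s[2]='i'->'g', delta=(7-9)*5^1 mod 127 = 117, hash=120+117 mod 127 = 110

Answer: C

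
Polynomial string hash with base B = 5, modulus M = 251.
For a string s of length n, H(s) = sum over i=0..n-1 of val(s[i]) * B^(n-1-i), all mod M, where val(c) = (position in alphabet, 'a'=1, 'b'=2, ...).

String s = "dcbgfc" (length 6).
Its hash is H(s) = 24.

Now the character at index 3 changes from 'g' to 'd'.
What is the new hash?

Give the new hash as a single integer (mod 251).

val('g') = 7, val('d') = 4
Position k = 3, exponent = n-1-k = 2
B^2 mod M = 5^2 mod 251 = 25
Delta = (4 - 7) * 25 mod 251 = 176
New hash = (24 + 176) mod 251 = 200

Answer: 200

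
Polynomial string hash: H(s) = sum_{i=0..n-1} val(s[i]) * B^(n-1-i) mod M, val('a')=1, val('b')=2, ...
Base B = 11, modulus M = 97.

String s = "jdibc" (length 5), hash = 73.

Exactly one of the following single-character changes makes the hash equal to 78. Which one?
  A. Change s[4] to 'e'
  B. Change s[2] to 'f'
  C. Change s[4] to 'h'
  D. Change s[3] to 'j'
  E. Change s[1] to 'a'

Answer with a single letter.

Answer: C

Derivation:
Option A: s[4]='c'->'e', delta=(5-3)*11^0 mod 97 = 2, hash=73+2 mod 97 = 75
Option B: s[2]='i'->'f', delta=(6-9)*11^2 mod 97 = 25, hash=73+25 mod 97 = 1
Option C: s[4]='c'->'h', delta=(8-3)*11^0 mod 97 = 5, hash=73+5 mod 97 = 78 <-- target
Option D: s[3]='b'->'j', delta=(10-2)*11^1 mod 97 = 88, hash=73+88 mod 97 = 64
Option E: s[1]='d'->'a', delta=(1-4)*11^3 mod 97 = 81, hash=73+81 mod 97 = 57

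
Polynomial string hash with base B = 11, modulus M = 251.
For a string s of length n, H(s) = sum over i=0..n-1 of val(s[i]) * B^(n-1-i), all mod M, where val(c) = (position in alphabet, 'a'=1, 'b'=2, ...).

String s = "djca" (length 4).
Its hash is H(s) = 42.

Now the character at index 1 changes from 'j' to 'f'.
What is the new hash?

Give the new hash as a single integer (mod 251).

val('j') = 10, val('f') = 6
Position k = 1, exponent = n-1-k = 2
B^2 mod M = 11^2 mod 251 = 121
Delta = (6 - 10) * 121 mod 251 = 18
New hash = (42 + 18) mod 251 = 60

Answer: 60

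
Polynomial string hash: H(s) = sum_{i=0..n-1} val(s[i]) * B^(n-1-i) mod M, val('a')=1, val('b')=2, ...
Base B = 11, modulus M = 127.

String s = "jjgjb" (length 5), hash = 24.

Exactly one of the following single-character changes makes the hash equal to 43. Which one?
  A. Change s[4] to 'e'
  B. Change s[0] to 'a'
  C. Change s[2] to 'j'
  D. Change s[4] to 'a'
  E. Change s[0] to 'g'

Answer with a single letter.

Option A: s[4]='b'->'e', delta=(5-2)*11^0 mod 127 = 3, hash=24+3 mod 127 = 27
Option B: s[0]='j'->'a', delta=(1-10)*11^4 mod 127 = 57, hash=24+57 mod 127 = 81
Option C: s[2]='g'->'j', delta=(10-7)*11^2 mod 127 = 109, hash=24+109 mod 127 = 6
Option D: s[4]='b'->'a', delta=(1-2)*11^0 mod 127 = 126, hash=24+126 mod 127 = 23
Option E: s[0]='j'->'g', delta=(7-10)*11^4 mod 127 = 19, hash=24+19 mod 127 = 43 <-- target

Answer: E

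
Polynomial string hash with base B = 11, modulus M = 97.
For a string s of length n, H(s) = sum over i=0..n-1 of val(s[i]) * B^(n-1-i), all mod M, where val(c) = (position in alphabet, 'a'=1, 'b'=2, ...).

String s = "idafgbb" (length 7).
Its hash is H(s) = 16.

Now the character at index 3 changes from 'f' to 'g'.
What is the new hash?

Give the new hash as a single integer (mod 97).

Answer: 86

Derivation:
val('f') = 6, val('g') = 7
Position k = 3, exponent = n-1-k = 3
B^3 mod M = 11^3 mod 97 = 70
Delta = (7 - 6) * 70 mod 97 = 70
New hash = (16 + 70) mod 97 = 86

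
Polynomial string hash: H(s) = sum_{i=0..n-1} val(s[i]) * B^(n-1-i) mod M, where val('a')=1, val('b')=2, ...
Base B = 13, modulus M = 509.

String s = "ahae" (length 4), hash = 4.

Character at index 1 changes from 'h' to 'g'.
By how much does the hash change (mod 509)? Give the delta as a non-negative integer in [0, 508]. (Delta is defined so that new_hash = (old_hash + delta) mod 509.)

Delta formula: (val(new) - val(old)) * B^(n-1-k) mod M
  val('g') - val('h') = 7 - 8 = -1
  B^(n-1-k) = 13^2 mod 509 = 169
  Delta = -1 * 169 mod 509 = 340

Answer: 340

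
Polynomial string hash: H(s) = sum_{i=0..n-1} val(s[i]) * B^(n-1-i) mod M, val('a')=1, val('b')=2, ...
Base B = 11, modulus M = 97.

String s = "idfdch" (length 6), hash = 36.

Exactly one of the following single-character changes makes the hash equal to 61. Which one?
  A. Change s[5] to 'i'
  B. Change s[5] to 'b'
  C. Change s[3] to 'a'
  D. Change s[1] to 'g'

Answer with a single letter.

Answer: C

Derivation:
Option A: s[5]='h'->'i', delta=(9-8)*11^0 mod 97 = 1, hash=36+1 mod 97 = 37
Option B: s[5]='h'->'b', delta=(2-8)*11^0 mod 97 = 91, hash=36+91 mod 97 = 30
Option C: s[3]='d'->'a', delta=(1-4)*11^2 mod 97 = 25, hash=36+25 mod 97 = 61 <-- target
Option D: s[1]='d'->'g', delta=(7-4)*11^4 mod 97 = 79, hash=36+79 mod 97 = 18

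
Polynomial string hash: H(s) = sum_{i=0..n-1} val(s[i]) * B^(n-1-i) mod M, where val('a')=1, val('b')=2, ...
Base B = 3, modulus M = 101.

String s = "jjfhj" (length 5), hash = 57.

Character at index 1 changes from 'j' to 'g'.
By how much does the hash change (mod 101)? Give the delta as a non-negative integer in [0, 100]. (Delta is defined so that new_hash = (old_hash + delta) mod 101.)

Delta formula: (val(new) - val(old)) * B^(n-1-k) mod M
  val('g') - val('j') = 7 - 10 = -3
  B^(n-1-k) = 3^3 mod 101 = 27
  Delta = -3 * 27 mod 101 = 20

Answer: 20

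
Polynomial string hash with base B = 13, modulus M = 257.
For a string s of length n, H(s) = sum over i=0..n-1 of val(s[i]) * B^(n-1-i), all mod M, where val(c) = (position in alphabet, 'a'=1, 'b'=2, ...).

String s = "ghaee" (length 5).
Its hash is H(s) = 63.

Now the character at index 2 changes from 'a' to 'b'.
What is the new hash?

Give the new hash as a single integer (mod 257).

val('a') = 1, val('b') = 2
Position k = 2, exponent = n-1-k = 2
B^2 mod M = 13^2 mod 257 = 169
Delta = (2 - 1) * 169 mod 257 = 169
New hash = (63 + 169) mod 257 = 232

Answer: 232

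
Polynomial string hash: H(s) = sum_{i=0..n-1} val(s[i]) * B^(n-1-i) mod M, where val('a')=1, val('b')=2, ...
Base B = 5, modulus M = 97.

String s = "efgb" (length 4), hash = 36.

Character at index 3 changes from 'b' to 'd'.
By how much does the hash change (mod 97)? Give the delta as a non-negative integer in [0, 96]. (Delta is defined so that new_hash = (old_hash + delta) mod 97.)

Delta formula: (val(new) - val(old)) * B^(n-1-k) mod M
  val('d') - val('b') = 4 - 2 = 2
  B^(n-1-k) = 5^0 mod 97 = 1
  Delta = 2 * 1 mod 97 = 2

Answer: 2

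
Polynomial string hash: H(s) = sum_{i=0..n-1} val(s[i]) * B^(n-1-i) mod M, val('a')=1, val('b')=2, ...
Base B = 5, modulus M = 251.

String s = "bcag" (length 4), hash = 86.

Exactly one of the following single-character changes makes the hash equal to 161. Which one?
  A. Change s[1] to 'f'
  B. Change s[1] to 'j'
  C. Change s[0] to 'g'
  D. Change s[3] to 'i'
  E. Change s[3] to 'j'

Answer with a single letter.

Answer: A

Derivation:
Option A: s[1]='c'->'f', delta=(6-3)*5^2 mod 251 = 75, hash=86+75 mod 251 = 161 <-- target
Option B: s[1]='c'->'j', delta=(10-3)*5^2 mod 251 = 175, hash=86+175 mod 251 = 10
Option C: s[0]='b'->'g', delta=(7-2)*5^3 mod 251 = 123, hash=86+123 mod 251 = 209
Option D: s[3]='g'->'i', delta=(9-7)*5^0 mod 251 = 2, hash=86+2 mod 251 = 88
Option E: s[3]='g'->'j', delta=(10-7)*5^0 mod 251 = 3, hash=86+3 mod 251 = 89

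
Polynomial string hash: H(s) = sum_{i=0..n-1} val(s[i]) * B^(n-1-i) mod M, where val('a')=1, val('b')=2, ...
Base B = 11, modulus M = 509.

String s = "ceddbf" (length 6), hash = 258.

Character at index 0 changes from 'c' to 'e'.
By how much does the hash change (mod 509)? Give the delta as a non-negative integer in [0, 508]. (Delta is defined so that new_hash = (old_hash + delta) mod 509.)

Answer: 414

Derivation:
Delta formula: (val(new) - val(old)) * B^(n-1-k) mod M
  val('e') - val('c') = 5 - 3 = 2
  B^(n-1-k) = 11^5 mod 509 = 207
  Delta = 2 * 207 mod 509 = 414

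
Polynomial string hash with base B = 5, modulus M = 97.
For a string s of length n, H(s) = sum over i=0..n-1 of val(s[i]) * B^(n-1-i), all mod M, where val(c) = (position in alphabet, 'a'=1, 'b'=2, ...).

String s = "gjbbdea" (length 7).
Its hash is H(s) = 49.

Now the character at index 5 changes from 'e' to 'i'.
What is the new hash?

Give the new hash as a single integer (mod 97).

val('e') = 5, val('i') = 9
Position k = 5, exponent = n-1-k = 1
B^1 mod M = 5^1 mod 97 = 5
Delta = (9 - 5) * 5 mod 97 = 20
New hash = (49 + 20) mod 97 = 69

Answer: 69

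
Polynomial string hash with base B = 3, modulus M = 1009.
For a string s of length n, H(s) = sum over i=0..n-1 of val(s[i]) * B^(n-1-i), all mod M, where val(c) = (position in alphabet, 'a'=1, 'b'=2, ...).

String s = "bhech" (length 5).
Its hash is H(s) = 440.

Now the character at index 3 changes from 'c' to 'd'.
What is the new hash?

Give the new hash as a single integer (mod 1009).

Answer: 443

Derivation:
val('c') = 3, val('d') = 4
Position k = 3, exponent = n-1-k = 1
B^1 mod M = 3^1 mod 1009 = 3
Delta = (4 - 3) * 3 mod 1009 = 3
New hash = (440 + 3) mod 1009 = 443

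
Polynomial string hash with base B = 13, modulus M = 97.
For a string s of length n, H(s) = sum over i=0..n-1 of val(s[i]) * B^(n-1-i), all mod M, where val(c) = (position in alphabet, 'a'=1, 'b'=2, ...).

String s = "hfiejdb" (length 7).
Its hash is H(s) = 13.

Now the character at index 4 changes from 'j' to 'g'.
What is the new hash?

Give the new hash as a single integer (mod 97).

val('j') = 10, val('g') = 7
Position k = 4, exponent = n-1-k = 2
B^2 mod M = 13^2 mod 97 = 72
Delta = (7 - 10) * 72 mod 97 = 75
New hash = (13 + 75) mod 97 = 88

Answer: 88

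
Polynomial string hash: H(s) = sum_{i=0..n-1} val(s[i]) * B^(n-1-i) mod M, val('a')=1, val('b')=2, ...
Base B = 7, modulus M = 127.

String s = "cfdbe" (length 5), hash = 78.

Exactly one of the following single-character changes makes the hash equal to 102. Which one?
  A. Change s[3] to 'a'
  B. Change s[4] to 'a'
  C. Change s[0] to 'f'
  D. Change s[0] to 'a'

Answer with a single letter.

Option A: s[3]='b'->'a', delta=(1-2)*7^1 mod 127 = 120, hash=78+120 mod 127 = 71
Option B: s[4]='e'->'a', delta=(1-5)*7^0 mod 127 = 123, hash=78+123 mod 127 = 74
Option C: s[0]='c'->'f', delta=(6-3)*7^4 mod 127 = 91, hash=78+91 mod 127 = 42
Option D: s[0]='c'->'a', delta=(1-3)*7^4 mod 127 = 24, hash=78+24 mod 127 = 102 <-- target

Answer: D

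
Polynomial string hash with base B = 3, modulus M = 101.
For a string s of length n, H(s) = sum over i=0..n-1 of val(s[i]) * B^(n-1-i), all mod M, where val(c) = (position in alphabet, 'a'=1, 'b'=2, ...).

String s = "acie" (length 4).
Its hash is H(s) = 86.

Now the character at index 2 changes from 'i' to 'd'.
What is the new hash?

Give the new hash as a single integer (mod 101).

val('i') = 9, val('d') = 4
Position k = 2, exponent = n-1-k = 1
B^1 mod M = 3^1 mod 101 = 3
Delta = (4 - 9) * 3 mod 101 = 86
New hash = (86 + 86) mod 101 = 71

Answer: 71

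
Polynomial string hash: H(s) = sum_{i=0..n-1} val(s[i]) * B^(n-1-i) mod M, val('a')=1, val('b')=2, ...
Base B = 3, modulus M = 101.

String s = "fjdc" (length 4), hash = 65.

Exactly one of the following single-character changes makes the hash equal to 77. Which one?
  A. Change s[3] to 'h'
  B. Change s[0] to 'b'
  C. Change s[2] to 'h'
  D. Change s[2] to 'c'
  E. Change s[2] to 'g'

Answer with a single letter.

Answer: C

Derivation:
Option A: s[3]='c'->'h', delta=(8-3)*3^0 mod 101 = 5, hash=65+5 mod 101 = 70
Option B: s[0]='f'->'b', delta=(2-6)*3^3 mod 101 = 94, hash=65+94 mod 101 = 58
Option C: s[2]='d'->'h', delta=(8-4)*3^1 mod 101 = 12, hash=65+12 mod 101 = 77 <-- target
Option D: s[2]='d'->'c', delta=(3-4)*3^1 mod 101 = 98, hash=65+98 mod 101 = 62
Option E: s[2]='d'->'g', delta=(7-4)*3^1 mod 101 = 9, hash=65+9 mod 101 = 74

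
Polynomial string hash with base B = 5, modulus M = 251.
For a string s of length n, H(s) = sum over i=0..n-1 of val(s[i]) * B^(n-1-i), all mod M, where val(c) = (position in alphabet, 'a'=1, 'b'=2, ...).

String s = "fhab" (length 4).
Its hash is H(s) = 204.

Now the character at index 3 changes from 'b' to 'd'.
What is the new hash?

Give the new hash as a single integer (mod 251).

val('b') = 2, val('d') = 4
Position k = 3, exponent = n-1-k = 0
B^0 mod M = 5^0 mod 251 = 1
Delta = (4 - 2) * 1 mod 251 = 2
New hash = (204 + 2) mod 251 = 206

Answer: 206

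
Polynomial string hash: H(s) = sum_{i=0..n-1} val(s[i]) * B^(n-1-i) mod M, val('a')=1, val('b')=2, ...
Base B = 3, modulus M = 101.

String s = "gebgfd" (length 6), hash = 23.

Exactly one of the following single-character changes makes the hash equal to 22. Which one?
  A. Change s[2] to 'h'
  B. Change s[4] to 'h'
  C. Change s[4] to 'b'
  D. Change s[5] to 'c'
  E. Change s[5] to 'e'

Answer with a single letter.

Option A: s[2]='b'->'h', delta=(8-2)*3^3 mod 101 = 61, hash=23+61 mod 101 = 84
Option B: s[4]='f'->'h', delta=(8-6)*3^1 mod 101 = 6, hash=23+6 mod 101 = 29
Option C: s[4]='f'->'b', delta=(2-6)*3^1 mod 101 = 89, hash=23+89 mod 101 = 11
Option D: s[5]='d'->'c', delta=(3-4)*3^0 mod 101 = 100, hash=23+100 mod 101 = 22 <-- target
Option E: s[5]='d'->'e', delta=(5-4)*3^0 mod 101 = 1, hash=23+1 mod 101 = 24

Answer: D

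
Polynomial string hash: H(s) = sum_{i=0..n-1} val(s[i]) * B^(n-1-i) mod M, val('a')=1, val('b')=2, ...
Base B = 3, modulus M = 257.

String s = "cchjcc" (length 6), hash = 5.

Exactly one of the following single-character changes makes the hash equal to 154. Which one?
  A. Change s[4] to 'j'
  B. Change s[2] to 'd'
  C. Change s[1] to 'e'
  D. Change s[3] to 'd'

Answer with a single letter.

Answer: B

Derivation:
Option A: s[4]='c'->'j', delta=(10-3)*3^1 mod 257 = 21, hash=5+21 mod 257 = 26
Option B: s[2]='h'->'d', delta=(4-8)*3^3 mod 257 = 149, hash=5+149 mod 257 = 154 <-- target
Option C: s[1]='c'->'e', delta=(5-3)*3^4 mod 257 = 162, hash=5+162 mod 257 = 167
Option D: s[3]='j'->'d', delta=(4-10)*3^2 mod 257 = 203, hash=5+203 mod 257 = 208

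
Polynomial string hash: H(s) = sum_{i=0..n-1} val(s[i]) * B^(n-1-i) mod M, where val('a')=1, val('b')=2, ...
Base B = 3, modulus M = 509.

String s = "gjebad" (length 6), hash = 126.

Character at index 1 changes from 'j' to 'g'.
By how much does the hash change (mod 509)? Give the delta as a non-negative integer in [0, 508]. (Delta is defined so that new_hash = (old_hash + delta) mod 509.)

Answer: 266

Derivation:
Delta formula: (val(new) - val(old)) * B^(n-1-k) mod M
  val('g') - val('j') = 7 - 10 = -3
  B^(n-1-k) = 3^4 mod 509 = 81
  Delta = -3 * 81 mod 509 = 266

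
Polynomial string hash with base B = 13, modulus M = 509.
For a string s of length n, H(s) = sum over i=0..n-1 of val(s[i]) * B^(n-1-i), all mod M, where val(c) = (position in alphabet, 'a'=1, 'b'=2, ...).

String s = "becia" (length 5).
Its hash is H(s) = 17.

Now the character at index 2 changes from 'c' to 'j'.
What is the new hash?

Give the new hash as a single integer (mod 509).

val('c') = 3, val('j') = 10
Position k = 2, exponent = n-1-k = 2
B^2 mod M = 13^2 mod 509 = 169
Delta = (10 - 3) * 169 mod 509 = 165
New hash = (17 + 165) mod 509 = 182

Answer: 182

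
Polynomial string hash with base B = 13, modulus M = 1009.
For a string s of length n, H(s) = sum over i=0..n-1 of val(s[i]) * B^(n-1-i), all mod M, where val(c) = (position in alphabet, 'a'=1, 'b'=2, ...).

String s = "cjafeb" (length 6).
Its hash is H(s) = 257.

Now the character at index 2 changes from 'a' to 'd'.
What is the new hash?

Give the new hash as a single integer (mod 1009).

val('a') = 1, val('d') = 4
Position k = 2, exponent = n-1-k = 3
B^3 mod M = 13^3 mod 1009 = 179
Delta = (4 - 1) * 179 mod 1009 = 537
New hash = (257 + 537) mod 1009 = 794

Answer: 794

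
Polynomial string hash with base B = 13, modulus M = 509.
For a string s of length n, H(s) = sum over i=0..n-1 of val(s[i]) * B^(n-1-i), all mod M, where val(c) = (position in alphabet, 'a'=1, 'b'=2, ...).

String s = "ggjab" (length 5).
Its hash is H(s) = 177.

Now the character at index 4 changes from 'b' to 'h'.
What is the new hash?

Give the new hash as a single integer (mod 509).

Answer: 183

Derivation:
val('b') = 2, val('h') = 8
Position k = 4, exponent = n-1-k = 0
B^0 mod M = 13^0 mod 509 = 1
Delta = (8 - 2) * 1 mod 509 = 6
New hash = (177 + 6) mod 509 = 183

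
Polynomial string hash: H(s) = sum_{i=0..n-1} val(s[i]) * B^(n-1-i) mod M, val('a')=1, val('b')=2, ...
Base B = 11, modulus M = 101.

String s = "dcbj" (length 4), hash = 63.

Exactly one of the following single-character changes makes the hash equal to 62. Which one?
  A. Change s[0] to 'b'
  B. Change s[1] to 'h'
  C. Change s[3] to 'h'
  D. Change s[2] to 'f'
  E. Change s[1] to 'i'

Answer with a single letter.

Answer: B

Derivation:
Option A: s[0]='d'->'b', delta=(2-4)*11^3 mod 101 = 65, hash=63+65 mod 101 = 27
Option B: s[1]='c'->'h', delta=(8-3)*11^2 mod 101 = 100, hash=63+100 mod 101 = 62 <-- target
Option C: s[3]='j'->'h', delta=(8-10)*11^0 mod 101 = 99, hash=63+99 mod 101 = 61
Option D: s[2]='b'->'f', delta=(6-2)*11^1 mod 101 = 44, hash=63+44 mod 101 = 6
Option E: s[1]='c'->'i', delta=(9-3)*11^2 mod 101 = 19, hash=63+19 mod 101 = 82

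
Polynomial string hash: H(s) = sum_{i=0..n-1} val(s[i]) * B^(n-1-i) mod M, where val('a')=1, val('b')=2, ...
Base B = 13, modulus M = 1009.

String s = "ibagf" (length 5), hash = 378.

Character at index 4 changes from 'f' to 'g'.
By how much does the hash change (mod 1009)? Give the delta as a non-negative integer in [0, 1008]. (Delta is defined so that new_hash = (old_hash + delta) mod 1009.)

Answer: 1

Derivation:
Delta formula: (val(new) - val(old)) * B^(n-1-k) mod M
  val('g') - val('f') = 7 - 6 = 1
  B^(n-1-k) = 13^0 mod 1009 = 1
  Delta = 1 * 1 mod 1009 = 1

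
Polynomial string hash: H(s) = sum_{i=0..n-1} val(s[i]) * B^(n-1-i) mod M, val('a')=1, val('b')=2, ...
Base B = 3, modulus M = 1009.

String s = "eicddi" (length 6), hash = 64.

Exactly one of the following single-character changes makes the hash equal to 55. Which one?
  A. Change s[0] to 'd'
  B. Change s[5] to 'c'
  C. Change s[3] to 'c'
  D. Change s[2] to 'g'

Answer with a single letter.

Option A: s[0]='e'->'d', delta=(4-5)*3^5 mod 1009 = 766, hash=64+766 mod 1009 = 830
Option B: s[5]='i'->'c', delta=(3-9)*3^0 mod 1009 = 1003, hash=64+1003 mod 1009 = 58
Option C: s[3]='d'->'c', delta=(3-4)*3^2 mod 1009 = 1000, hash=64+1000 mod 1009 = 55 <-- target
Option D: s[2]='c'->'g', delta=(7-3)*3^3 mod 1009 = 108, hash=64+108 mod 1009 = 172

Answer: C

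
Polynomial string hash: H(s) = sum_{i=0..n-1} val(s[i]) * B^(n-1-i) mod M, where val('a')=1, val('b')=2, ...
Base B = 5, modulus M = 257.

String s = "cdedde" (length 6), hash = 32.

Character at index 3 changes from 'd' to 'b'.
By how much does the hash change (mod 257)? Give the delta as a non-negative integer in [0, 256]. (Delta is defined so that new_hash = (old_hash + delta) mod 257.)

Answer: 207

Derivation:
Delta formula: (val(new) - val(old)) * B^(n-1-k) mod M
  val('b') - val('d') = 2 - 4 = -2
  B^(n-1-k) = 5^2 mod 257 = 25
  Delta = -2 * 25 mod 257 = 207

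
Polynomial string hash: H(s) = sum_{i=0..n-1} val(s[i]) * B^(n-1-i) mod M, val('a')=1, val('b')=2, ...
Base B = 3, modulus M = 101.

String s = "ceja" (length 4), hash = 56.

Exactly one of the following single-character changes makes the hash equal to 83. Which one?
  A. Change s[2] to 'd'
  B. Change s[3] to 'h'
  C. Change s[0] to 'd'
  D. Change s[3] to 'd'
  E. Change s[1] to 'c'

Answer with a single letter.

Option A: s[2]='j'->'d', delta=(4-10)*3^1 mod 101 = 83, hash=56+83 mod 101 = 38
Option B: s[3]='a'->'h', delta=(8-1)*3^0 mod 101 = 7, hash=56+7 mod 101 = 63
Option C: s[0]='c'->'d', delta=(4-3)*3^3 mod 101 = 27, hash=56+27 mod 101 = 83 <-- target
Option D: s[3]='a'->'d', delta=(4-1)*3^0 mod 101 = 3, hash=56+3 mod 101 = 59
Option E: s[1]='e'->'c', delta=(3-5)*3^2 mod 101 = 83, hash=56+83 mod 101 = 38

Answer: C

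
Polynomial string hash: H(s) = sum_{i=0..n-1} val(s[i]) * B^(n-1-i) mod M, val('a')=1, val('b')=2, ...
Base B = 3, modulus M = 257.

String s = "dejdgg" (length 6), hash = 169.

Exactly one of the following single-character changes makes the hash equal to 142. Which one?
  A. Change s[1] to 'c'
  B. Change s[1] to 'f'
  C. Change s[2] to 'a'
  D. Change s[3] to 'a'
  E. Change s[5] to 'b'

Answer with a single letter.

Answer: D

Derivation:
Option A: s[1]='e'->'c', delta=(3-5)*3^4 mod 257 = 95, hash=169+95 mod 257 = 7
Option B: s[1]='e'->'f', delta=(6-5)*3^4 mod 257 = 81, hash=169+81 mod 257 = 250
Option C: s[2]='j'->'a', delta=(1-10)*3^3 mod 257 = 14, hash=169+14 mod 257 = 183
Option D: s[3]='d'->'a', delta=(1-4)*3^2 mod 257 = 230, hash=169+230 mod 257 = 142 <-- target
Option E: s[5]='g'->'b', delta=(2-7)*3^0 mod 257 = 252, hash=169+252 mod 257 = 164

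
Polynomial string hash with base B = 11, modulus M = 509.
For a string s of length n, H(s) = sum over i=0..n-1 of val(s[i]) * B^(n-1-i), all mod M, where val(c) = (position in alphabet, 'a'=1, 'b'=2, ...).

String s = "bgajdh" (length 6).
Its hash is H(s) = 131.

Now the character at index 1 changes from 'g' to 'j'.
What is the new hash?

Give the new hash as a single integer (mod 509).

Answer: 280

Derivation:
val('g') = 7, val('j') = 10
Position k = 1, exponent = n-1-k = 4
B^4 mod M = 11^4 mod 509 = 389
Delta = (10 - 7) * 389 mod 509 = 149
New hash = (131 + 149) mod 509 = 280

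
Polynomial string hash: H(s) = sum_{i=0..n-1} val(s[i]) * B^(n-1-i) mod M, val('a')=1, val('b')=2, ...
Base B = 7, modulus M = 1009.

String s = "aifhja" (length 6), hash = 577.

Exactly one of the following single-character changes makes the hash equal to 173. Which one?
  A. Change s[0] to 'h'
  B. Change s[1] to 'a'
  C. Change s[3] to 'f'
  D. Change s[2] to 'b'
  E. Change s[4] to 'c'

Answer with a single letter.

Answer: A

Derivation:
Option A: s[0]='a'->'h', delta=(8-1)*7^5 mod 1009 = 605, hash=577+605 mod 1009 = 173 <-- target
Option B: s[1]='i'->'a', delta=(1-9)*7^4 mod 1009 = 972, hash=577+972 mod 1009 = 540
Option C: s[3]='h'->'f', delta=(6-8)*7^2 mod 1009 = 911, hash=577+911 mod 1009 = 479
Option D: s[2]='f'->'b', delta=(2-6)*7^3 mod 1009 = 646, hash=577+646 mod 1009 = 214
Option E: s[4]='j'->'c', delta=(3-10)*7^1 mod 1009 = 960, hash=577+960 mod 1009 = 528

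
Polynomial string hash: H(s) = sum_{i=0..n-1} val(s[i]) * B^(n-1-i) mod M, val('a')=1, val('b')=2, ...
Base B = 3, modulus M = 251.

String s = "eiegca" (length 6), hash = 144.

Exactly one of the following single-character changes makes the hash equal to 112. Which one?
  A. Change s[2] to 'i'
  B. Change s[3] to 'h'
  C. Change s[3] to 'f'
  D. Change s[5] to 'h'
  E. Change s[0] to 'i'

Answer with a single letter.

Answer: E

Derivation:
Option A: s[2]='e'->'i', delta=(9-5)*3^3 mod 251 = 108, hash=144+108 mod 251 = 1
Option B: s[3]='g'->'h', delta=(8-7)*3^2 mod 251 = 9, hash=144+9 mod 251 = 153
Option C: s[3]='g'->'f', delta=(6-7)*3^2 mod 251 = 242, hash=144+242 mod 251 = 135
Option D: s[5]='a'->'h', delta=(8-1)*3^0 mod 251 = 7, hash=144+7 mod 251 = 151
Option E: s[0]='e'->'i', delta=(9-5)*3^5 mod 251 = 219, hash=144+219 mod 251 = 112 <-- target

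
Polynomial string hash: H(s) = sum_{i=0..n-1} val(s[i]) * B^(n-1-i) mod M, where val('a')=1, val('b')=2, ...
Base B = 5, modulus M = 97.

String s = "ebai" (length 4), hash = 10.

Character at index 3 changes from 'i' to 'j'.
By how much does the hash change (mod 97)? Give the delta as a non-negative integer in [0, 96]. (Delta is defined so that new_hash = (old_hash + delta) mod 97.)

Answer: 1

Derivation:
Delta formula: (val(new) - val(old)) * B^(n-1-k) mod M
  val('j') - val('i') = 10 - 9 = 1
  B^(n-1-k) = 5^0 mod 97 = 1
  Delta = 1 * 1 mod 97 = 1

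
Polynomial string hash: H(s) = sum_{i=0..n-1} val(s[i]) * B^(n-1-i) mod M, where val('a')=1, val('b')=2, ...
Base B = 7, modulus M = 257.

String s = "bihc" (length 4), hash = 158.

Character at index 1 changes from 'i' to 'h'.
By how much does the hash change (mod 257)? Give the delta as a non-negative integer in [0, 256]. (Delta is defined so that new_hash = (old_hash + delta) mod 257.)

Delta formula: (val(new) - val(old)) * B^(n-1-k) mod M
  val('h') - val('i') = 8 - 9 = -1
  B^(n-1-k) = 7^2 mod 257 = 49
  Delta = -1 * 49 mod 257 = 208

Answer: 208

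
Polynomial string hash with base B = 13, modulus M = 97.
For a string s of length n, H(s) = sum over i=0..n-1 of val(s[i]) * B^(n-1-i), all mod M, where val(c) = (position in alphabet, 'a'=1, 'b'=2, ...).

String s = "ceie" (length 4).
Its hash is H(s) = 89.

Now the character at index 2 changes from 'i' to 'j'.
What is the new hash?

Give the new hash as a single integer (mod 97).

val('i') = 9, val('j') = 10
Position k = 2, exponent = n-1-k = 1
B^1 mod M = 13^1 mod 97 = 13
Delta = (10 - 9) * 13 mod 97 = 13
New hash = (89 + 13) mod 97 = 5

Answer: 5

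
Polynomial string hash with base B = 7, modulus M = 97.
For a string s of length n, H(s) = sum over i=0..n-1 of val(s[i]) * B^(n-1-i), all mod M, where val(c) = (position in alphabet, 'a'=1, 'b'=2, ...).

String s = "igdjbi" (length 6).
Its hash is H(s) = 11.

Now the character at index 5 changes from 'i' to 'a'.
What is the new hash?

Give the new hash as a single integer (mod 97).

val('i') = 9, val('a') = 1
Position k = 5, exponent = n-1-k = 0
B^0 mod M = 7^0 mod 97 = 1
Delta = (1 - 9) * 1 mod 97 = 89
New hash = (11 + 89) mod 97 = 3

Answer: 3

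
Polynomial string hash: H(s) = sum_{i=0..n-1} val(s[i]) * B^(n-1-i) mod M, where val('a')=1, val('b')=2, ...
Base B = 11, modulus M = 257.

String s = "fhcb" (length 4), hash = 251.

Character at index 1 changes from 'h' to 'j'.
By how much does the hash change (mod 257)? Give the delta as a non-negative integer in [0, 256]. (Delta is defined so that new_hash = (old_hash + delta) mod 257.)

Delta formula: (val(new) - val(old)) * B^(n-1-k) mod M
  val('j') - val('h') = 10 - 8 = 2
  B^(n-1-k) = 11^2 mod 257 = 121
  Delta = 2 * 121 mod 257 = 242

Answer: 242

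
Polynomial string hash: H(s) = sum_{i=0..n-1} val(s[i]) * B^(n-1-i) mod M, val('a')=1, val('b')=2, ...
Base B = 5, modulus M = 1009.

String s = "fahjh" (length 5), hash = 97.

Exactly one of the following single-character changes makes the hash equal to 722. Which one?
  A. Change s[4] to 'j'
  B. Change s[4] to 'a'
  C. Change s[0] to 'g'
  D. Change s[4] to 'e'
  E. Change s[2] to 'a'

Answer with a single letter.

Option A: s[4]='h'->'j', delta=(10-8)*5^0 mod 1009 = 2, hash=97+2 mod 1009 = 99
Option B: s[4]='h'->'a', delta=(1-8)*5^0 mod 1009 = 1002, hash=97+1002 mod 1009 = 90
Option C: s[0]='f'->'g', delta=(7-6)*5^4 mod 1009 = 625, hash=97+625 mod 1009 = 722 <-- target
Option D: s[4]='h'->'e', delta=(5-8)*5^0 mod 1009 = 1006, hash=97+1006 mod 1009 = 94
Option E: s[2]='h'->'a', delta=(1-8)*5^2 mod 1009 = 834, hash=97+834 mod 1009 = 931

Answer: C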